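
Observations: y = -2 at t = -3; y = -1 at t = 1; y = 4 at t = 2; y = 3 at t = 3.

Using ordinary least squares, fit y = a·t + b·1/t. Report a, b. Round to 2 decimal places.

a = 1.22, b = -1.49

Normal-equation sums: Σt·t = 23, Σt·1/t = 4, Σ1/t·1/t = 53/36.
And Σt·y = 22, Σ1/t·y = 8/3.
AᵀA·[a, b]ᵀ = Aᵀy becomes [[23, 4]; [4, 53/36]]·[a, b]ᵀ = [22, 8/3]ᵀ.
Eliminating b: (53/36)·(row 1) − 4·(row 2) gives (643/36)·a = (53/36)·22 − 4·(8/3) = 391/18, so a = 782/643.
Then b = ((8/3) − 4·(782/643))/(53/36) = -960/643.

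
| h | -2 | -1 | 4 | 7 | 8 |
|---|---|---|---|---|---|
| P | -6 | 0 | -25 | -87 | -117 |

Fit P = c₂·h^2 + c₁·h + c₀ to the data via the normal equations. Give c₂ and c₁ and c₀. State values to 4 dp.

c₂ = -1.9803, c₁ = 0.8685, c₀ = 3.2924

The normal system MᵀM·[c₂, c₁, c₀]ᵀ = MᵀP is [[6770, 910, 134]; [910, 134, 16]; [134, 16, 5]]·[c₂, c₁, c₀]ᵀ = [-12175, -1633, -235]ᵀ.
Row-reducing yields c₂ = -6529/3297, c₁ = 1909/2198, c₀ = 10855/3297.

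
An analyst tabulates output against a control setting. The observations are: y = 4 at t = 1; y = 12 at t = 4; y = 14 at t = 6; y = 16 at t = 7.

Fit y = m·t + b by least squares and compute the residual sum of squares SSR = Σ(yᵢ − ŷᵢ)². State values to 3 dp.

SSR = 2.952

Normal-equation sums: Σt·t = 102, Σt = 18, Σ1 = 4.
For Aᵀy: Σt·y = 248, Σy = 46.
AᵀA·[m, b]ᵀ = Aᵀy becomes [[102, 18]; [18, 4]]·[m, b]ᵀ = [248, 46]ᵀ.
Determinant 102·4 − 18² = 84.
m = (248·4 − 18·46)/84 = 41/21; b = (102·46 − 18·248)/84 = 19/7.
Residuals: -2/3, 31/21, -3/7, -8/21; SSR = 62/21.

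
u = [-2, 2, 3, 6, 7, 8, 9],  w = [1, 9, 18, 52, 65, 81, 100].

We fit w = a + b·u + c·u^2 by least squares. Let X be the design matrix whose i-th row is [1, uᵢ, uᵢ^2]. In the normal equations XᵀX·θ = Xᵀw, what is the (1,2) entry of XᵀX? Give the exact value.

33

Row 1 ↔ basis 1, column 2 ↔ basis u, so (XᵀX)_{1,2} = Σᵢ u = (1)·(-2) + (1)·(2) + (1)·(3) + (1)·(6) + (1)·(7) + (1)·(8) + (1)·(9) = 33.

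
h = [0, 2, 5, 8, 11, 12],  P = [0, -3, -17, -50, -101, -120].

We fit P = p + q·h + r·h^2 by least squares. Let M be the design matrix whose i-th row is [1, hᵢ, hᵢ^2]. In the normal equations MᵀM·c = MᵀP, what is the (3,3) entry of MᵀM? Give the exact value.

40114

Row 3 ↔ basis h^2, column 3 ↔ basis h^2, so (MᵀM)_{3,3} = Σᵢ (h^2)·(h^2) = (0)·(0) + (4)·(4) + (25)·(25) + (64)·(64) + (121)·(121) + (144)·(144) = 40114.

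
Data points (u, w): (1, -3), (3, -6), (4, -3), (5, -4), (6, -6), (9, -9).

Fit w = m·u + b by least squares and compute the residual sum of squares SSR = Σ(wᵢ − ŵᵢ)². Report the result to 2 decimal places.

SSR = 9.64

Setting ∂/∂m … = 0 gives: 168·m + 28·b = -170;  28·m + 6·b = -31.
(Σu·u = 168, Σu = 28, Σ1 = 6, Σu·w = -170, Σw = -31.)
det = 168·6 − 28² = 224.
m = ((-170)·6 − 28·(-31))/224 = -19/28; b = (168·(-31) − 28·(-170))/224 = -2.
Residuals: -9/28, -55/28, 12/7, 39/28, 1/14, -25/28; SSR = 135/14.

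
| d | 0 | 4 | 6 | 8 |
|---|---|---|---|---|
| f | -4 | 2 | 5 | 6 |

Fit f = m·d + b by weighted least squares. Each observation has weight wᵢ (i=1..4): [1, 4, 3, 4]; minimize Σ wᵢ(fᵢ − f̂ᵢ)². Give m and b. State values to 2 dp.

m = 1.19, b = -2.97

Forming XᵀWX = [[428, 66]; [66, 12]] and XᵀWf = [314, 43]ᵀ gives XᵀWX·[m, b]ᵀ = XᵀWf.
det = 428·12 − 66² = 780.
m = (314·12 − 66·43)/780 = 31/26; b = (428·43 − 66·314)/780 = -116/39.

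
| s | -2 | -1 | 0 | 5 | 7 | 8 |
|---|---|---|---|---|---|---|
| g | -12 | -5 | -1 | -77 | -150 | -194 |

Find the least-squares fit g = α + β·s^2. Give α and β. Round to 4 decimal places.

α = -1.1002, β = -3.0238

The normal equations are: 6·α + 143·β = -439;  143·α + 7139·β = -21744.
(Σ1 = 6, Σs^2 = 143, Σs^2·s^2 = 7139, Σg = -439, Σs^2·g = -21744.)
det = 6·7139 − 143² = 22385.
α = ((-439)·7139 − 143·(-21744))/22385 = -2239/2035; β = (6·(-21744) − 143·(-439))/22385 = -67687/22385.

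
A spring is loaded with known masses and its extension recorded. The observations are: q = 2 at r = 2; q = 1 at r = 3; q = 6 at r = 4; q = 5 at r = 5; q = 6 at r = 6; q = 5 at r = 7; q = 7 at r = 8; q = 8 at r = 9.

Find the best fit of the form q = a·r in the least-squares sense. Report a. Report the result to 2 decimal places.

Compute the Gram sums: Σr·r = 284.
And Σr·q = 255.
So AᵀA·[a]ᵀ = Aᵀq: [[284]]·[a]ᵀ = [255]ᵀ.
Hence a = 255 / 284 ≈ 0.897887.

a = 0.90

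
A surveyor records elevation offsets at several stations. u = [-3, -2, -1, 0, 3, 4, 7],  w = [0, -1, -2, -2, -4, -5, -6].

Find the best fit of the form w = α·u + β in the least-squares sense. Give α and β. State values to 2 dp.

Setting ∂/∂α … = 0 gives: 88·α + 8·β = -70;  8·α + 7·β = -20.
(Σu·u = 88, Σu = 8, Σ1 = 7, Σu·w = -70, Σw = -20.)
Eliminating β: 7·(row 1) − 8·(row 2) gives 552·α = 7·(-70) − 8·(-20) = -330, so α = -55/92.
Then β = ((-20) − 8·(-55/92))/7 = -50/23.

α = -0.60, β = -2.17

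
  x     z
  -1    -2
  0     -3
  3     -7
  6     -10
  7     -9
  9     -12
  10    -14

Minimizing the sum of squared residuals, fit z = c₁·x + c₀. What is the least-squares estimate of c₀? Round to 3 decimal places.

With design matrix M, MᵀM = [[276, 34]; [34, 7]] and Mᵀz = [-390, -57]ᵀ.
det = 276·7 − 34² = 776.
c₁ = ((-390)·7 − 34·(-57))/776 = -99/97; c₀ = (276·(-57) − 34·(-390))/776 = -309/97.

c₀ = -3.186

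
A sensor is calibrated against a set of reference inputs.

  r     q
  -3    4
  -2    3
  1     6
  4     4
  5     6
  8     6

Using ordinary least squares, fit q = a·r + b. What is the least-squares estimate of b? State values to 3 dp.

b = 4.376

The normal system XᵀX·[a, b]ᵀ = Xᵀq is [[119, 13]; [13, 6]]·[a, b]ᵀ = [82, 29]ᵀ.
Eliminating b: 6·(row 1) − 13·(row 2) gives 545·a = 6·82 − 13·29 = 115, so a = 23/109.
Then b = (29 − 13·(23/109))/6 = 477/109.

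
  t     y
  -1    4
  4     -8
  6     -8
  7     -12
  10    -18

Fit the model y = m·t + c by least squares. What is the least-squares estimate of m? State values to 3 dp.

m = -1.940

Compute the Gram sums: Σt·t = 202, Σt = 26, Σ1 = 5.
And Σt·y = -348, Σy = -42.
det = 202·5 − 26² = 334.
m = ((-348)·5 − 26·(-42))/334 = -324/167; c = (202·(-42) − 26·(-348))/334 = 282/167.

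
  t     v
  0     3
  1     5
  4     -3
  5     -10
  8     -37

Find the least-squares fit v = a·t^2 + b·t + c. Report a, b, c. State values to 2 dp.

From the data, Σt^2·t^2 = 4978, Σt^2·t = 702, Σt^2 = 106, Σt·t = 106, Σt = 18, Σ1 = 5.
Right-hand side: Σt^2·v = -2661, Σt·v = -353, Σv = -42.
So MᵀM·[a, b, c]ᵀ = Mᵀv: [[4978, 702, 106]; [702, 106, 18]; [106, 18, 5]]·[a, b, c]ᵀ = [-2661, -353, -42]ᵀ.
Solving the 3×3 system (Gaussian elimination) gives a = -10365/12316, b = 20281/12316, c = 10818/3079.

a = -0.84, b = 1.65, c = 3.51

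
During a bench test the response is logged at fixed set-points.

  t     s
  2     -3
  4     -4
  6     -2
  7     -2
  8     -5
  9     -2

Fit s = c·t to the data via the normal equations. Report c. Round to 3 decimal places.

Forming AᵀA = [[250]] and Aᵀs = [-106]ᵀ gives AᵀA·[c]ᵀ = Aᵀs.
Hence c = -106 / 250 ≈ -0.424.

c = -0.424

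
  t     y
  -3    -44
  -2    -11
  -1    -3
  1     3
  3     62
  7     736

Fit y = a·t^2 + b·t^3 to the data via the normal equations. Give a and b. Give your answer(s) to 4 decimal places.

a = 1.0508, b = 1.9952

From the data, Σt^2·t^2 = 2581, Σt^2·t^3 = 16775, Σt^3·t^3 = 119173.
Moment sums: Σt^2·y = 36182, Σt^3·y = 255404.
XᵀX·[a, b]ᵀ = Xᵀy becomes [[2581, 16775]; [16775, 119173]]·[a, b]ᵀ = [36182, 255404]ᵀ.
Determinant 2581·119173 − 16775² = 26184888.
a = (36182·119173 − 16775·255404)/26184888 = 13757693/13092444; b = (2581·255404 − 16775·36182)/26184888 = 26122337/13092444.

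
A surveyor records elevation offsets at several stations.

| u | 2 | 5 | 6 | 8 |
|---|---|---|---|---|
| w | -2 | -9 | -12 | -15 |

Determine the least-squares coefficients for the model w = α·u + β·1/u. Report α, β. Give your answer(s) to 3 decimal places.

Normal-equation sums: Σu·u = 129, Σu·1/u = 4, Σ1/u·1/u = 4801/14400.
And Σu·w = -241, Σ1/u·w = -267/40.
Eliminating β: (4801/14400)·(row 1) − 4·(row 2) gives (129643/4800)·α = (4801/14400)·(-241) − 4·(-267/40) = -772561/14400, so α = -772561/388929.
Then β = ((-267/40) − 4·(-772561/388929))/(4801/14400) = 494040/129643.

α = -1.986, β = 3.811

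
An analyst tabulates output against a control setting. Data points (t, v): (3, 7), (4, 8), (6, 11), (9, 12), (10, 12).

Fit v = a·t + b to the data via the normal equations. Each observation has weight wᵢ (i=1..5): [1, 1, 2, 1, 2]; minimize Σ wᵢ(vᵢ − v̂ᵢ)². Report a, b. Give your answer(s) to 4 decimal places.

a = 0.6637, b = 5.8772

AᵀWA·[a, b]ᵀ = AᵀWv reads: 378·a + 48·b = 533;  48·a + 7·b = 73.
(Σwᵢ·t·t = 378, Σwᵢ·t = 48, Σwᵢ·1 = 7, Σwᵢ·t·v = 533, Σwᵢ·v = 73.)
Δ = 378·7 − 48² = 342.
a = (533·7 − 48·73)/342 = 227/342; b = (378·73 − 48·533)/342 = 335/57.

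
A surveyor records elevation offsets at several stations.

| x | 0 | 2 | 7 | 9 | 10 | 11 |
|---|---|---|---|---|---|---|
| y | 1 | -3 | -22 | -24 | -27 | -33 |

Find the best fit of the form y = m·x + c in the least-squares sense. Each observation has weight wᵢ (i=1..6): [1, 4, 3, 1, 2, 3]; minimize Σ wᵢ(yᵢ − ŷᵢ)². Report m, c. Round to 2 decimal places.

Sums needed: Σwᵢ·x·x = 807, Σwᵢ·x = 91, Σwᵢ·1 = 14.
Moment sums: Σwᵢ·x·y = -2331, Σwᵢ·y = -254.
Normal equations: [[807, 91]; [91, 14]]·[m, c]ᵀ = [-2331, -254]ᵀ.
Eliminating c: 14·(row 1) − 91·(row 2) gives 3017·m = 14·(-2331) − 91·(-254) = -9520, so m = -1360/431.
Then c = ((-254) − 91·(-1360/431))/14 = 7143/3017.

m = -3.16, c = 2.37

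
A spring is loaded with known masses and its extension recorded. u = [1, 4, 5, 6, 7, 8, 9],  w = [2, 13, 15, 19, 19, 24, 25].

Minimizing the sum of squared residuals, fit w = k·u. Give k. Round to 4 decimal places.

k = 2.9154

Compute the Gram sums: Σu·u = 272.
Moment sums: Σu·w = 793.
XᵀX·[k]ᵀ = Xᵀw becomes [[272]]·[k]ᵀ = [793]ᵀ.
k = 793/272 = 2.91544.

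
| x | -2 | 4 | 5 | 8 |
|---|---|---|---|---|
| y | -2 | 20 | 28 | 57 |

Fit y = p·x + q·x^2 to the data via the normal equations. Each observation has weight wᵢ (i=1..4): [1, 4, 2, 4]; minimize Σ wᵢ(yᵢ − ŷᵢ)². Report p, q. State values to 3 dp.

Setting ∂/∂p … = 0 gives: 374·p + 2546·q = 2428;  2546·p + 18674·q = 17264.
Eliminating q: 18674·(row 1) − 2546·(row 2) gives 501960·p = 18674·2428 − 2546·17264 = 1386328, so p = 173291/62745.
Then q = (17264 − 2546·(173291/62745))/18674 = 34381/62745.

p = 2.762, q = 0.548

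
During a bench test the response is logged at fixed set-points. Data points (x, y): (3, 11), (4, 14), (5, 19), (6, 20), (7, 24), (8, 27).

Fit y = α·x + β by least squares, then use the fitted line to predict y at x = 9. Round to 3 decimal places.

Setting ∂/∂α … = 0 gives: 199·α + 33·β = 688;  33·α + 6·β = 115.
(Σx·x = 199, Σx = 33, Σ1 = 6, Σx·y = 688, Σy = 115.)
Eliminating β: 6·(row 1) − 33·(row 2) gives 105·α = 6·688 − 33·115 = 333, so α = 111/35.
Then β = (115 − 33·(111/35))/6 = 181/105.
At x = 9: ŷ = (111/35)·(9) + (181/105)·(1) = 454/15.

ŷ = 30.267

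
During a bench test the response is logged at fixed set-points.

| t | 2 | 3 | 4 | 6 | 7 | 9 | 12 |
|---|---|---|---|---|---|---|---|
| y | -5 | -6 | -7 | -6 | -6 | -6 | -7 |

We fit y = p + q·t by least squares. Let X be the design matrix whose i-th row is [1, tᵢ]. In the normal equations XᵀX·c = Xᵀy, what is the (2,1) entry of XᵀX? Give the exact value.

43

Row 2 ↔ basis t, column 1 ↔ basis 1, so (XᵀX)_{2,1} = Σᵢ t = (2)·(1) + (3)·(1) + (4)·(1) + (6)·(1) + (7)·(1) + (9)·(1) + (12)·(1) = 43.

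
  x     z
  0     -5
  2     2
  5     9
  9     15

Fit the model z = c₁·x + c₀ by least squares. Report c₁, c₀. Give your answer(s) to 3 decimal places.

Entries of AᵀA: Σx·x = 110, Σx = 16, Σ1 = 4.
For Aᵀz: Σx·z = 184, Σz = 21.
Normal equations: [[110, 16]; [16, 4]]·[c₁, c₀]ᵀ = [184, 21]ᵀ.
Δ = 110·4 − 16² = 184.
c₁ = (184·4 − 16·21)/184 = 50/23; c₀ = (110·21 − 16·184)/184 = -317/92.

c₁ = 2.174, c₀ = -3.446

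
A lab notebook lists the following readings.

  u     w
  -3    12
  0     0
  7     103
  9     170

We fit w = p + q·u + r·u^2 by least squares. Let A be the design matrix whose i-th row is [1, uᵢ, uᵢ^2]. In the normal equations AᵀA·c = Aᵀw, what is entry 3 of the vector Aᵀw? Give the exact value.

Entry 3 ↔ basis u^2, so (Aᵀw)_{3} = Σᵢ (u^2)·wᵢ = (9)·(12) + (0)·(0) + (49)·(103) + (81)·(170) = 18925.

18925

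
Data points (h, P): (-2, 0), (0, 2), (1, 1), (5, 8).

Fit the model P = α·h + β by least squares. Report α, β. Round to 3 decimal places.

Normal-equation sums: Σh·h = 30, Σh = 4, Σ1 = 4.
For MᵀP: Σh·P = 41, ΣP = 11.
Normal equations: [[30, 4]; [4, 4]]·[α, β]ᵀ = [41, 11]ᵀ.
Eliminating β: 4·(row 1) − 4·(row 2) gives 104·α = 4·41 − 4·11 = 120, so α = 15/13.
Then β = (11 − 4·(15/13))/4 = 83/52.

α = 1.154, β = 1.596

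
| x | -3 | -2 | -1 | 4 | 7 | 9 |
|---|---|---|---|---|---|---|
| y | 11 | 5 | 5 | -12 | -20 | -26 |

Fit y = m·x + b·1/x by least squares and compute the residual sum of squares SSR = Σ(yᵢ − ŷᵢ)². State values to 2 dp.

Entries of MᵀM: Σx·x = 160, Σx·1/x = 6, Σ1/x·1/x = 92485/63504.
Moment sums: Σx·y = -470, Σ1/x·y = -2509/126.
Normal equations: [[160, 6]; [6, 92485/63504]]·[m, b]ᵀ = [-470, -2509/126]ᵀ.
Eliminating b: (92485/63504)·(row 1) − 6·(row 2) gives (781966/3969)·m = (92485/63504)·(-470) − 6·(-2509/126) = -17940367/31752, so m = -17940367/6255728.
Then b = ((-2509/126) − 6·(-17940367/6255728))/(92485/63504) = -726390/390983.
Residuals: 11117827/6255728, -306271/183992, 1716033/6255728, -100427/1563932, 2128329/6255728, 105735/6255728; SSR = 19157499/3127864.

SSR = 6.12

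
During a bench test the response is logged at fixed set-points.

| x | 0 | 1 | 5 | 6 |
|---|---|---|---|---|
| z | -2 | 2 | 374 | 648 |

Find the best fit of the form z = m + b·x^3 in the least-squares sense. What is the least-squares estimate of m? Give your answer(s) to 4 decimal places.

The normal system AᵀA·[m, b]ᵀ = Aᵀz is [[4, 342]; [342, 62282]]·[m, b]ᵀ = [1022, 186720]ᵀ.
det = 4·62282 − 342² = 132164.
m = (1022·62282 − 342·186720)/132164 = -2711/1739; b = (4·186720 − 342·1022)/132164 = 99339/33041.

m = -1.5589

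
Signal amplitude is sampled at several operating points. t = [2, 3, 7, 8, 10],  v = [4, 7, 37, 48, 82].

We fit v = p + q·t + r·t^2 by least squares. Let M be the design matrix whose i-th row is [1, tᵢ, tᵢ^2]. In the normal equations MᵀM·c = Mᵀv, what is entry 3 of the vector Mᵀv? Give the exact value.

Entry 3 ↔ basis t^2, so (Mᵀv)_{3} = Σᵢ (t^2)·vᵢ = (4)·(4) + (9)·(7) + (49)·(37) + (64)·(48) + (100)·(82) = 13164.

13164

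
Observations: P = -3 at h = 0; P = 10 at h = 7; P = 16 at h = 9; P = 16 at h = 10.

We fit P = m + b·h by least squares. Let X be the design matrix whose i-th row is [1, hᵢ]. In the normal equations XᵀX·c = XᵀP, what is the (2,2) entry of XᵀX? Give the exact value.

230

Row 2 ↔ basis h, column 2 ↔ basis h, so (XᵀX)_{2,2} = Σᵢ (h)·(h) = (0)·(0) + (7)·(7) + (9)·(9) + (10)·(10) = 230.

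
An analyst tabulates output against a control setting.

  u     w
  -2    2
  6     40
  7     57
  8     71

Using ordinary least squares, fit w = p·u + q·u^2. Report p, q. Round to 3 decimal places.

Entries of AᵀA: Σu·u = 153, Σu·u^2 = 1063, Σu^2·u^2 = 7809.
Right-hand side: Σu·w = 1203, Σu^2·w = 8785.
AᵀA·[p, q]ᵀ = Aᵀw becomes [[153, 1063]; [1063, 7809]]·[p, q]ᵀ = [1203, 8785]ᵀ.
Eliminating q: 7809·(row 1) − 1063·(row 2) gives 64808·p = 7809·1203 − 1063·8785 = 55772, so p = 13943/16202.
Then q = (8785 − 1063·(13943/16202))/7809 = 16329/16202.

p = 0.861, q = 1.008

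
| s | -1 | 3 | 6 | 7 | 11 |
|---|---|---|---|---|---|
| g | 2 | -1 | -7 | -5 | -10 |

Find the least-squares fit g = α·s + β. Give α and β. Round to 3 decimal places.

Forming AᵀA = [[216, 26]; [26, 5]] and Aᵀg = [-192, -21]ᵀ gives AᵀA·[α, β]ᵀ = Aᵀg.
det = 216·5 − 26² = 404.
α = ((-192)·5 − 26·(-21))/404 = -207/202; β = (216·(-21) − 26·(-192))/404 = 114/101.

α = -1.025, β = 1.129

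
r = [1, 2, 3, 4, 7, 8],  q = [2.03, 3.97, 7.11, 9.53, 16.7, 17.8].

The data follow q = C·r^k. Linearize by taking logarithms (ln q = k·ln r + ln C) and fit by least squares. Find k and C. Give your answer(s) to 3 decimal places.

Linearized form: ln q = k·ln r + ln C. From the 6 transformed points,
Σln r = 7.2034, Σ(ln r)² = 11.7199, Σln q = 11.9974, Σln r·ln q = 17.7016.
Normal system: [[11.7199, 7.2034]; [7.2034, 6]]·[k, ln C]ᵀ = [17.7016, 11.9974]ᵀ.
Solving (det = 18.4301): k = 1.07367, ln C = 0.71055, so C = exp(0.71055) = 2.03511.

k = 1.074, C = 2.035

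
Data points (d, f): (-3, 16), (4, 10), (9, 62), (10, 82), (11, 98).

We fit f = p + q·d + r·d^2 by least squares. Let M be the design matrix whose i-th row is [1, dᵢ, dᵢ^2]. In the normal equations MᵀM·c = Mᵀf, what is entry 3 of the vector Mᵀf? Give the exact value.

25384

Entry 3 ↔ basis d^2, so (Mᵀf)_{3} = Σᵢ (d^2)·fᵢ = (9)·(16) + (16)·(10) + (81)·(62) + (100)·(82) + (121)·(98) = 25384.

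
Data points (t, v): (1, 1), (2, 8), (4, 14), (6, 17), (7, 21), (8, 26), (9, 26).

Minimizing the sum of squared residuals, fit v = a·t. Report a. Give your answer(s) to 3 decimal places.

Compute the Gram sums: Σt·t = 251.
For Mᵀv: Σt·v = 764.
So MᵀM·[a]ᵀ = Mᵀv: [[251]]·[a]ᵀ = [764]ᵀ.
Hence a = 764 / 251 ≈ 3.04382.

a = 3.044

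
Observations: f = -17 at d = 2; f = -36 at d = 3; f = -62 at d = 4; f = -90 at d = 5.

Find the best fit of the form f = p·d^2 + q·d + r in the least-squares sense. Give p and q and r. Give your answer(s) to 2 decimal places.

Sums needed: Σd^2·d^2 = 978, Σd^2·d = 224, Σd^2 = 54, Σd·d = 54, Σd = 14, Σ1 = 4.
For Mᵀf: Σd^2·f = -3634, Σd·f = -840, Σf = -205.
So MᵀM·[p, q, r]ᵀ = Mᵀf: [[978, 224, 54]; [224, 54, 14]; [54, 14, 4]]·[p, q, r]ᵀ = [-3634, -840, -205]ᵀ.
Row-reducing yields p = -9/4, q = -35/4, r = 39/4.

p = -2.25, q = -8.75, r = 9.75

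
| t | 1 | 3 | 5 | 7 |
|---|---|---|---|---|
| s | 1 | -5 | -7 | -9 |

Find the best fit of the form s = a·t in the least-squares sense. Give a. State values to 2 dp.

a = -1.33

The normal equations are: 84·a = -112.
Hence a = -112 / 84 ≈ -1.33333.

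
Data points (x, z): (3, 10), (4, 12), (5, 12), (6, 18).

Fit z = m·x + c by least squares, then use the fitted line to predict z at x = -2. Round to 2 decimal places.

ẑ = -2.60

With design matrix M, MᵀM = [[86, 18]; [18, 4]] and Mᵀz = [246, 52]ᵀ.
Eliminating c: 4·(row 1) − 18·(row 2) gives 20·m = 4·246 − 18·52 = 48, so m = 12/5.
Then c = (52 − 18·(12/5))/4 = 11/5.
At x = -2: ẑ = (12/5)·(-2) + (11/5)·(1) = -13/5.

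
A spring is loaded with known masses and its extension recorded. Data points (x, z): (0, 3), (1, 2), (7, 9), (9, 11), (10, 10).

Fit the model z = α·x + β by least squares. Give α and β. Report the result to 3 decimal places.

α = 0.880, β = 2.246

From the data, Σx·x = 231, Σx = 27, Σ1 = 5.
Moment sums: Σx·z = 264, Σz = 35.
Normal equations: [[231, 27]; [27, 5]]·[α, β]ᵀ = [264, 35]ᵀ.
Δ = 231·5 − 27² = 426.
α = (264·5 − 27·35)/426 = 125/142; β = (231·35 − 27·264)/426 = 319/142.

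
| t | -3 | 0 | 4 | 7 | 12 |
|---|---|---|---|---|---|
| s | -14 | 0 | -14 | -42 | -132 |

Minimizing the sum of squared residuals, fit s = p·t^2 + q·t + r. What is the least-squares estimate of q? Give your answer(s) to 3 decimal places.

From the data, Σt^2·t^2 = 23474, Σt^2·t = 2108, Σt^2 = 218, Σt·t = 218, Σt = 20, Σ1 = 5.
For Xᵀs: Σt^2·s = -21416, Σt·s = -1892, Σs = -202.
Normal equations: [[23474, 2108, 218]; [2108, 218, 20]; [218, 20, 5]]·[p, q, r]ᵀ = [-21416, -1892, -202]ᵀ.
Inverting the 3×3 Gram matrix, [p, q, r]ᵀ = [-55582/55563, 61370/55563, -66850/55563]ᵀ.

q = 1.105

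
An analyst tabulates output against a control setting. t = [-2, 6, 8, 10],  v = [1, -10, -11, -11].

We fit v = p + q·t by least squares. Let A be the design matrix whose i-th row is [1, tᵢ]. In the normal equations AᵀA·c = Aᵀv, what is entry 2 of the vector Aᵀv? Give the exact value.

-260

Entry 2 ↔ basis t, so (Aᵀv)_{2} = Σᵢ (t)·vᵢ = (-2)·(1) + (6)·(-10) + (8)·(-11) + (10)·(-11) = -260.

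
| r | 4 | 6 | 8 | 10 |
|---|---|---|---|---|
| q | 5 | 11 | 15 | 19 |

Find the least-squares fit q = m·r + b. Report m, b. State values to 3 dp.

The normal equations are: 216·m + 28·b = 396;  28·m + 4·b = 50.
(Σr·r = 216, Σr = 28, Σ1 = 4, Σr·q = 396, Σq = 50.)
det = 216·4 − 28² = 80.
m = (396·4 − 28·50)/80 = 23/10; b = (216·50 − 28·396)/80 = -18/5.

m = 2.300, b = -3.600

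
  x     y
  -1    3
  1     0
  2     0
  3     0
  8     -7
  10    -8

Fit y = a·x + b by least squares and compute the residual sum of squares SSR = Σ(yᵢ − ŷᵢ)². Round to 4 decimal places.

The normal system MᵀM·[a, b]ᵀ = Mᵀy is [[179, 23]; [23, 6]]·[a, b]ᵀ = [-139, -12]ᵀ.
Δ = 179·6 − 23² = 545.
a = ((-139)·6 − 23·(-12))/545 = -558/545; b = (179·(-12) − 23·(-139))/545 = 1049/545.
Residuals: 28/545, -491/545, 67/545, 125/109, -80/109, 171/545; SSR = 1516/545.

SSR = 2.7817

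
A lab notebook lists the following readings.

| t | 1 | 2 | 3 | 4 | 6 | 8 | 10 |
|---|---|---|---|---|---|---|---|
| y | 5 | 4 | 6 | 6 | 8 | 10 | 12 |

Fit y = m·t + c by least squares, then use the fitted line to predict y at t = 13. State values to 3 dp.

Normal-equation sums: Σt·t = 230, Σt = 34, Σ1 = 7.
Right-hand side: Σt·y = 303, Σy = 51.
Normal equations: [[230, 34]; [34, 7]]·[m, c]ᵀ = [303, 51]ᵀ.
det = 230·7 − 34² = 454.
m = (303·7 − 34·51)/454 = 387/454; c = (230·51 − 34·303)/454 = 714/227.
At t = 13: ŷ = (387/454)·(13) + (714/227)·(1) = 6459/454.

ŷ = 14.227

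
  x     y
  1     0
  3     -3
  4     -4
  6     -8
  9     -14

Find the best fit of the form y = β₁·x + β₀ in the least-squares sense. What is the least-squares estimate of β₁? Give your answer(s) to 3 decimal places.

Compute the Gram sums: Σx·x = 143, Σx = 23, Σ1 = 5.
Moment sums: Σx·y = -199, Σy = -29.
Normal equations: [[143, 23]; [23, 5]]·[β₁, β₀]ᵀ = [-199, -29]ᵀ.
Eliminating β₀: 5·(row 1) − 23·(row 2) gives 186·β₁ = 5·(-199) − 23·(-29) = -328, so β₁ = -164/93.
Then β₀ = ((-29) − 23·(-164/93))/5 = 215/93.

β₁ = -1.763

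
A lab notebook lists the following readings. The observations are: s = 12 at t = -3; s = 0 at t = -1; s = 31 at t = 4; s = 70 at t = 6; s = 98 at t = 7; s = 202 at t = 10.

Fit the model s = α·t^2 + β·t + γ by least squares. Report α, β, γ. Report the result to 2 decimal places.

Entries of XᵀX: Σt^2·t^2 = 14035, Σt^2·t = 1595, Σt^2 = 211, Σt·t = 211, Σt = 23, Σ1 = 6.
For Xᵀs: Σt^2·s = 28126, Σt·s = 3214, Σs = 413.
XᵀX·[α, β, γ]ᵀ = Xᵀs becomes [[14035, 1595, 211]; [1595, 211, 23]; [211, 23, 6]]·[α, β, γ]ᵀ = [28126, 3214, 413]ᵀ.
Solving the 3×3 system (Gaussian elimination) gives α = 583039/291696, β = 141181/291696, γ = -80527/24308.

α = 2.00, β = 0.48, γ = -3.31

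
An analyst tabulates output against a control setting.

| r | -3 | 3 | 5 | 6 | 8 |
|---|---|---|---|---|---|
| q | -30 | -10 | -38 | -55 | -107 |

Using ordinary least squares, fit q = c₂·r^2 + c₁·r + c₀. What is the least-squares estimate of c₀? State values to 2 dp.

Sums needed: Σr^2·r^2 = 6179, Σr^2·r = 853, Σr^2 = 143, Σr·r = 143, Σr = 19, Σ1 = 5.
And Σr^2·q = -10138, Σr·q = -1316, Σq = -240.
So XᵀX·[c₂, c₁, c₀]ᵀ = Xᵀq: [[6179, 853, 143]; [853, 143, 19]; [143, 19, 5]]·[c₂, c₁, c₀]ᵀ = [-10138, -1316, -240]ᵀ.
Inverting the 3×3 Gram matrix, [c₂, c₁, c₀]ᵀ = [-44467/21693, 70664/21693, -1811/1033]ᵀ.

c₀ = -1.75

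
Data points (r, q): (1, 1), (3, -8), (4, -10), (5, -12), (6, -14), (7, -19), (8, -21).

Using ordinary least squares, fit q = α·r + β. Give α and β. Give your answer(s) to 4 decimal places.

α = -3.0082, β = 2.7541

Entries of XᵀX: Σr·r = 200, Σr = 34, Σ1 = 7.
Moment sums: Σr·q = -508, Σq = -83.
XᵀX·[α, β]ᵀ = Xᵀq becomes [[200, 34]; [34, 7]]·[α, β]ᵀ = [-508, -83]ᵀ.
det = 200·7 − 34² = 244.
α = ((-508)·7 − 34·(-83))/244 = -367/122; β = (200·(-83) − 34·(-508))/244 = 168/61.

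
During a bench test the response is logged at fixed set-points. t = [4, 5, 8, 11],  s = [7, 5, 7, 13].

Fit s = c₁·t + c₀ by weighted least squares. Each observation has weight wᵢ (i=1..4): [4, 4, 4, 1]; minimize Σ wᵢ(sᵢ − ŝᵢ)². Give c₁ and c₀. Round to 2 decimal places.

From the data, Σwᵢ·t·t = 541, Σwᵢ·t = 79, Σwᵢ·1 = 13.
For XᵀWs: Σwᵢ·t·s = 579, Σwᵢ·s = 89.
Normal equations: [[541, 79]; [79, 13]]·[c₁, c₀]ᵀ = [579, 89]ᵀ.
det = 541·13 − 79² = 792.
c₁ = (579·13 − 79·89)/792 = 62/99; c₀ = (541·89 − 79·579)/792 = 301/99.

c₁ = 0.63, c₀ = 3.04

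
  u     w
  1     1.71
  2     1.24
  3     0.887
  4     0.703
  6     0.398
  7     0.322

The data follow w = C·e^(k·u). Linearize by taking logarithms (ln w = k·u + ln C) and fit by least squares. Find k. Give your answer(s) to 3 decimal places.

k = -0.278

Taking logs, ln w = k·u + ln C, so regress ln w on u.
Σu = 23.0000, Σ(u)² = 115.0000, Σln w = -1.7752, Σu·ln w = -14.2629.
Equations: 115.0000·k + 23.0000·ln C = -14.2629;  23.0000·k + 6·ln C = -1.7752.
Δ = 115.0000·6 − (23.0000)² = 161.0000; k = (-14.2629·6 − 23.0000·-1.7752)/161.0000 = -0.27793, ln C = (115.0000·-1.7752 − 23.0000·-14.2629)/161.0000 = 0.76954.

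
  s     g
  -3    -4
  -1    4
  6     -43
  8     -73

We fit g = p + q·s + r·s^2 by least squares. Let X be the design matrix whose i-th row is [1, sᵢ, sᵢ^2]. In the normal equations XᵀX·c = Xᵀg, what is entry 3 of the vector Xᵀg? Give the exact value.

-6252

Entry 3 ↔ basis s^2, so (Xᵀg)_{3} = Σᵢ (s^2)·gᵢ = (9)·(-4) + (1)·(4) + (36)·(-43) + (64)·(-73) = -6252.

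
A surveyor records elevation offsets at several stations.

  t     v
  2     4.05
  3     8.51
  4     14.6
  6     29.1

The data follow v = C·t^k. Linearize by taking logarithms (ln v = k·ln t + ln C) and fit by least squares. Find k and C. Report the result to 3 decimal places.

k = 1.800, C = 1.175

Linearized form: ln v = k·ln t + ln C. From the 4 transformed points,
Sums: Σln t = 4.9698, Σ(ln t)² = 6.8196, Σln v = 9.5917, Σln t·ln v = 13.0781.
Normal system: [[6.8196, 4.9698]; [4.9698, 4]]·[k, ln C]ᵀ = [13.0781, 9.5917]ᵀ.
Δ = 6.8196·4 − (4.9698)² = 2.5794; k = (13.0781·4 − 4.9698·9.5917)/2.5794 = 1.80023, ln C = (6.8196·9.5917 − 4.9698·13.0781)/2.5794 = 0.16123, so C = exp(0.16123) = 1.17496.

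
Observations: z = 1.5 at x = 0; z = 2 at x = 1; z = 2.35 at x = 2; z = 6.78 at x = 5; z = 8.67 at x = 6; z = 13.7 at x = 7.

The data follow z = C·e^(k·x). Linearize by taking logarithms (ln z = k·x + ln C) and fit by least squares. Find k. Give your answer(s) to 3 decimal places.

Taking logs, ln z = k·x + ln C, so regress ln z on x.
XᵀX = [[115.0000, 21.0000]; [21.0000, 6]], rhs = [43.2528, 8.6443]ᵀ  (here Σx = 21.0000, Σ(x)² = 115.0000, Σln z = 8.6443, Σx·ln z = 43.2528).
Δ = 115.0000·6 − (21.0000)² = 249.0000; k = (43.2528·6 − 21.0000·8.6443)/249.0000 = 0.31320, ln C = (115.0000·8.6443 − 21.0000·43.2528)/249.0000 = 0.34450.

k = 0.313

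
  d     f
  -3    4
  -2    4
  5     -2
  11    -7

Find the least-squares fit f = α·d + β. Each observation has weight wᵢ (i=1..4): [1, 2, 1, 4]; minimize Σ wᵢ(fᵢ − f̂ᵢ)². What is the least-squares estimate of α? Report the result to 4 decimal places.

Sums needed: Σwᵢ·d·d = 526, Σwᵢ·d = 42, Σwᵢ·1 = 8.
For MᵀWf: Σwᵢ·d·f = -346, Σwᵢ·f = -18.
Δ = 526·8 − 42² = 2444.
α = ((-346)·8 − 42·(-18))/2444 = -503/611; β = (526·(-18) − 42·(-346))/2444 = 1266/611.

α = -0.8232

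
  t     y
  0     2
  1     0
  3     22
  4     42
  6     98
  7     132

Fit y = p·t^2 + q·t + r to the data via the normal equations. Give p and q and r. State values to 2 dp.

p = 2.92, q = -1.48, r = 0.57

Compute the Gram sums: Σt^2·t^2 = 4035, Σt^2·t = 651, Σt^2 = 111, Σt·t = 111, Σt = 21, Σ1 = 6.
Right-hand side: Σt^2·y = 10866, Σt·y = 1746, Σy = 296.
Inverting the 3×3 Gram matrix, [p, q, r]ᵀ = [35/12, -89/60, 17/30]ᵀ.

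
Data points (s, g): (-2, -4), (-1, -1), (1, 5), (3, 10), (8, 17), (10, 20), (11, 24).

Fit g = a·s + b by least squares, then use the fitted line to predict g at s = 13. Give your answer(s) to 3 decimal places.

From the data, Σs·s = 300, Σs = 30, Σ1 = 7.
For Mᵀg: Σs·g = 644, Σg = 71.
Eliminating b: 7·(row 1) − 30·(row 2) gives 1200·a = 7·644 − 30·71 = 2378, so a = 1189/600.
Then b = (71 − 30·(1189/600))/7 = 33/20.
At s = 13: ĝ = (1189/600)·(13) + (33/20)·(1) = 16447/600.

ĝ = 27.412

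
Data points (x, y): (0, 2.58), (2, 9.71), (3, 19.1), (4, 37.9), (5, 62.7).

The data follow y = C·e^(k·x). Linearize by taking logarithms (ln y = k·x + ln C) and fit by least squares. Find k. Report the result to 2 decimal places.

k = 0.65

Let Y = ln y. Fitting Y = k·x + ln C by least squares:
Sums: Σx = 14.0000, Σ(x)² = 54.0000, Σln y = 13.9439, Σx·ln y = 48.6270.
Normal system: [[54.0000, 14.0000]; [14.0000, 5]]·[k, ln C]ᵀ = [48.6270, 13.9439]ᵀ.
Solving (det = 74.0000): k = 0.64756, ln C = 0.97561.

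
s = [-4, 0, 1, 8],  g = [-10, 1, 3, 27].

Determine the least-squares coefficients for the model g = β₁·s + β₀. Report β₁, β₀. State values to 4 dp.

Sums needed: Σs·s = 81, Σs = 5, Σ1 = 4.
Right-hand side: Σs·g = 259, Σg = 21.
Normal equations: [[81, 5]; [5, 4]]·[β₁, β₀]ᵀ = [259, 21]ᵀ.
det = 81·4 − 5² = 299.
β₁ = (259·4 − 5·21)/299 = 931/299; β₀ = (81·21 − 5·259)/299 = 406/299.

β₁ = 3.1137, β₀ = 1.3579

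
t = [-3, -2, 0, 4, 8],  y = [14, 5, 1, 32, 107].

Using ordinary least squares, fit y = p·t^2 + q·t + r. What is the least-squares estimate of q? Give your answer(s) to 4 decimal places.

Compute the Gram sums: Σt^2·t^2 = 4449, Σt^2·t = 541, Σt^2 = 93, Σt·t = 93, Σt = 7, Σ1 = 5.
For Aᵀy: Σt^2·y = 7506, Σt·y = 932, Σy = 159.
Normal equations: [[4449, 541, 93]; [541, 93, 7]; [93, 7, 5]]·[p, q, r]ᵀ = [7506, 932, 159]ᵀ.
Solving the 3×3 system (Gaussian elimination) gives p = 16735/11054, q = 151089/143702, r = 155838/71851.

q = 1.0514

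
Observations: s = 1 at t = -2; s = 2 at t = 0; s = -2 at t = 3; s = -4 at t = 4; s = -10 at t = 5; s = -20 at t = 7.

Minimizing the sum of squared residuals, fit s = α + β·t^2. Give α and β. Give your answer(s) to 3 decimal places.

Compute the Gram sums: Σ1 = 6, Σt^2 = 103, Σt^2·t^2 = 3379.
Moment sums: Σs = -33, Σt^2·s = -1308.
MᵀM·[α, β]ᵀ = Mᵀs becomes [[6, 103]; [103, 3379]]·[α, β]ᵀ = [-33, -1308]ᵀ.
Eliminating β: 3379·(row 1) − 103·(row 2) gives 9665·α = 3379·(-33) − 103·(-1308) = 23217, so α = 23217/9665.
Then β = ((-1308) − 103·(23217/9665))/3379 = -4449/9665.

α = 2.402, β = -0.460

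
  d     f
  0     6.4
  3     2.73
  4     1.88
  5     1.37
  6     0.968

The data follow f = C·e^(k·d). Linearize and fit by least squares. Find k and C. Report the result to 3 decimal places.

k = -0.315, C = 6.603

Taking logs, ln f = k·d + ln C, so regress ln f on d.
XᵀX = [[86.0000, 18.0000]; [18.0000, 5]], rhs = [6.9169, 3.7742]ᵀ  (here Σd = 18.0000, Σ(d)² = 86.0000, Σln f = 3.7742, Σd·ln f = 6.9169).
Δ = 86.0000·5 − (18.0000)² = 106.0000; k = (6.9169·5 − 18.0000·3.7742)/106.0000 = -0.31463, ln C = (86.0000·3.7742 − 18.0000·6.9169)/106.0000 = 1.88748, so C = exp(1.88748) = 6.60274.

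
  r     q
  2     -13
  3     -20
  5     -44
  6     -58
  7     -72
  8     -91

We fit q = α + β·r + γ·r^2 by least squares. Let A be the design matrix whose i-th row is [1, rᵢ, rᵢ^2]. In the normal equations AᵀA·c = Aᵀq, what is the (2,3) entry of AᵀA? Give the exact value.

Row 2 ↔ basis r, column 3 ↔ basis r^2, so (AᵀA)_{2,3} = Σᵢ (r)·(r^2) = (2)·(4) + (3)·(9) + (5)·(25) + (6)·(36) + (7)·(49) + (8)·(64) = 1231.

1231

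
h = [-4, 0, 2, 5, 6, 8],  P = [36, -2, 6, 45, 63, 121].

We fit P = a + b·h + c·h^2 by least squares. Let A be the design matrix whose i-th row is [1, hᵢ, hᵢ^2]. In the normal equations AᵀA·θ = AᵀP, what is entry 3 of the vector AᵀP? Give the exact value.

11737

Entry 3 ↔ basis h^2, so (AᵀP)_{3} = Σᵢ (h^2)·Pᵢ = (16)·(36) + (0)·(-2) + (4)·(6) + (25)·(45) + (36)·(63) + (64)·(121) = 11737.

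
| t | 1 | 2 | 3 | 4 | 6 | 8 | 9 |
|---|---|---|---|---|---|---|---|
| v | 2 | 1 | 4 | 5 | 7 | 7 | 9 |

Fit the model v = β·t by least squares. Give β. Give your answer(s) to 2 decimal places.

β = 1.02

MᵀM·[β]ᵀ = Mᵀv reads: 211·β = 215.
β = 215/211 = 1.01896.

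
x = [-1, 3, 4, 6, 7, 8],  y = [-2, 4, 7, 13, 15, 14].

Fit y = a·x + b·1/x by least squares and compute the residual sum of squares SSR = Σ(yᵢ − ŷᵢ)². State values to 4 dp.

SSR = 9.8702

Compute the Gram sums: Σx·x = 175, Σx·1/x = 6, Σ1/x·1/x = 34925/28224.
Moment sums: Σx·y = 337, Σ1/x·y = 78/7.
So MᵀM·[a, b]ᵀ = Mᵀy: [[175, 6]; [6, 34925/28224]]·[a, b]ᵀ = [337, 78/7]ᵀ.
Eliminating b: (34925/28224)·(row 1) − 6·(row 2) gives (727973/4032)·a = (34925/28224)·337 − 6·(78/7) = 9882749/28224, so a = 9882749/5095811.
Then b = ((78/7) − 6·(9882749/5095811))/(34925/28224) = -290304/727973.
Residuals: -2341001/5095811, -8587627/5095811, -3352287/5095811, 7287737/5095811, 1078318/727973, -7466622/5095811; SSR = 50296748/5095811.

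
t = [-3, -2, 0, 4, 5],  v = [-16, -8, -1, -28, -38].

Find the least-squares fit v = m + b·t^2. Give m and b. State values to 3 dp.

From the data, Σ1 = 5, Σt^2 = 54, Σt^2·t^2 = 978.
For Aᵀv: Σv = -91, Σt^2·v = -1574.
AᵀA·[m, b]ᵀ = Aᵀv becomes [[5, 54]; [54, 978]]·[m, b]ᵀ = [-91, -1574]ᵀ.
det = 5·978 − 54² = 1974.
m = ((-91)·978 − 54·(-1574))/1974 = -667/329; b = (5·(-1574) − 54·(-91))/1974 = -1478/987.

m = -2.027, b = -1.497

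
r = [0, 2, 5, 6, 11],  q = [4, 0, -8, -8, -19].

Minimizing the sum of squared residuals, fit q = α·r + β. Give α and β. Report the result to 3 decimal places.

α = -2.093, β = 3.847

Entries of MᵀM: Σr·r = 186, Σr = 24, Σ1 = 5.
Moment sums: Σr·q = -297, Σq = -31.
MᵀM·[α, β]ᵀ = Mᵀq becomes [[186, 24]; [24, 5]]·[α, β]ᵀ = [-297, -31]ᵀ.
Δ = 186·5 − 24² = 354.
α = ((-297)·5 − 24·(-31))/354 = -247/118; β = (186·(-31) − 24·(-297))/354 = 227/59.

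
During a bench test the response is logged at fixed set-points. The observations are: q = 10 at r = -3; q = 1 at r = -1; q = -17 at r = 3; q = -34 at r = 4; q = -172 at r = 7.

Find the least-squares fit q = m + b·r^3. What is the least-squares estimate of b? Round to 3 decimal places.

Normal-equation sums: Σ1 = 5, Σr^3 = 406, Σr^3·r^3 = 123204.
And Σq = -212, Σr^3·q = -61902.
Normal equations: [[5, 406]; [406, 123204]]·[m, b]ᵀ = [-212, -61902]ᵀ.
det = 5·123204 − 406² = 451184.
m = ((-212)·123204 − 406·(-61902))/451184 = -246759/112796; b = (5·(-61902) − 406·(-212))/451184 = -111719/225592.

b = -0.495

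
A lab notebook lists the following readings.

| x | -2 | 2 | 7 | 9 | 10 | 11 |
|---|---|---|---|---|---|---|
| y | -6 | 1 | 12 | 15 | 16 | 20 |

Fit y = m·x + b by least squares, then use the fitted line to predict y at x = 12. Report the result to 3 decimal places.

Sums needed: Σx·x = 359, Σx = 37, Σ1 = 6.
For Aᵀy: Σx·y = 613, Σy = 58.
So AᵀA·[m, b]ᵀ = Aᵀy: [[359, 37]; [37, 6]]·[m, b]ᵀ = [613, 58]ᵀ.
Eliminating b: 6·(row 1) − 37·(row 2) gives 785·m = 6·613 − 37·58 = 1532, so m = 1532/785.
Then b = (58 − 37·(1532/785))/6 = -1859/785.
At x = 12: ŷ = (1532/785)·(12) + (-1859/785)·(1) = 3305/157.

ŷ = 21.051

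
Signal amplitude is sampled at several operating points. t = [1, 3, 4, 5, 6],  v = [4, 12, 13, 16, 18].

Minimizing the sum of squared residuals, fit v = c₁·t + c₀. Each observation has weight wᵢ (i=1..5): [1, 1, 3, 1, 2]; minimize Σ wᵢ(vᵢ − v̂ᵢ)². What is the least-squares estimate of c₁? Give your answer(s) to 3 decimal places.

c₁ = 2.682

From the data, Σwᵢ·t·t = 155, Σwᵢ·t = 33, Σwᵢ·1 = 8.
For MᵀWv: Σwᵢ·t·v = 492, Σwᵢ·v = 107.
det = 155·8 − 33² = 151.
c₁ = (492·8 − 33·107)/151 = 405/151; c₀ = (155·107 − 33·492)/151 = 349/151.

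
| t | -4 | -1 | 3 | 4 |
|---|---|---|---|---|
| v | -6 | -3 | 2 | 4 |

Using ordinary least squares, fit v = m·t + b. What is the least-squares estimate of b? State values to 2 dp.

b = -1.37

With design matrix X, XᵀX = [[42, 2]; [2, 4]] and Xᵀv = [49, -3]ᵀ.
Eliminating b: 4·(row 1) − 2·(row 2) gives 164·m = 4·49 − 2·(-3) = 202, so m = 101/82.
Then b = ((-3) − 2·(101/82))/4 = -56/41.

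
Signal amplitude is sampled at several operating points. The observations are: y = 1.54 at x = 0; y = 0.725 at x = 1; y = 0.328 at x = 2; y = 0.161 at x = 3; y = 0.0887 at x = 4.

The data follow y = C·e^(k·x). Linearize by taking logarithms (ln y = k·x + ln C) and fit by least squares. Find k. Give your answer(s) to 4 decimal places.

Let Y = ln y. Fitting Y = k·x + ln C by least squares:
Σx = 10.0000, Σ(x)² = 30.0000, Σln y = -5.2534, Σx·ln y = -17.7201.
Equations: 30.0000·k + 10.0000·ln C = -17.7201;  10.0000·k + 5·ln C = -5.2534.
Solving (det = 50.0000): k = -0.72133, ln C = 0.39199.

k = -0.7213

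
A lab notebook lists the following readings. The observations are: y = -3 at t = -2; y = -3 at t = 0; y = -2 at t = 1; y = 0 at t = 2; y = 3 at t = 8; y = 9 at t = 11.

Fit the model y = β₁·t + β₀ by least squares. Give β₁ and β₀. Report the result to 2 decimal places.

Forming AᵀA = [[194, 20]; [20, 6]] and Aᵀy = [127, 4]ᵀ gives AᵀA·[β₁, β₀]ᵀ = Aᵀy.
Δ = 194·6 − 20² = 764.
β₁ = (127·6 − 20·4)/764 = 341/382; β₀ = (194·4 − 20·127)/764 = -441/191.

β₁ = 0.89, β₀ = -2.31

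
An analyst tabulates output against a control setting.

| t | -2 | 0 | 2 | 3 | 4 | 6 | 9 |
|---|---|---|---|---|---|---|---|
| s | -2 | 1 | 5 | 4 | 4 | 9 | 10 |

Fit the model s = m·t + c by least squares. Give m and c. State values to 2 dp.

AᵀA·[m, c]ᵀ = Aᵀs reads: 150·m + 22·c = 186;  22·m + 7·c = 31.
Δ = 150·7 − 22² = 566.
m = (186·7 − 22·31)/566 = 310/283; c = (150·31 − 22·186)/566 = 279/283.

m = 1.10, c = 0.99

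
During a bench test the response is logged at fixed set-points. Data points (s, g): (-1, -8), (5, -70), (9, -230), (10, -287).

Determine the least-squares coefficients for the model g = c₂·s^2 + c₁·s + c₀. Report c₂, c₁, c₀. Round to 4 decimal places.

AᵀA·[c₂, c₁, c₀]ᵀ = Aᵀg reads: 17187·c₂ + 1853·c₁ + 207·c₀ = -49088;  1853·c₂ + 207·c₁ + 23·c₀ = -5282;  207·c₂ + 23·c₁ + 4·c₀ = -595.
(Σs^2·s^2 = 17187, Σs^2·s = 1853, Σs^2 = 207, Σs·s = 207, Σs = 23, Σ1 = 4, Σs^2·g = -49088, Σs·g = -5282, Σg = -595.)
Row-reducing yields c₂ = -13447/4475, c₁ = 7828/4475, c₀ = -2957/895.

c₂ = -3.0049, c₁ = 1.7493, c₀ = -3.3039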